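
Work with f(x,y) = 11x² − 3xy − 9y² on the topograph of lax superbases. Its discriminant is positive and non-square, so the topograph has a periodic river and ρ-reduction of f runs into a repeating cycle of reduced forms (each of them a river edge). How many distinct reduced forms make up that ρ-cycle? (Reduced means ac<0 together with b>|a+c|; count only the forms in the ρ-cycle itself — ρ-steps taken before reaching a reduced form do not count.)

D = 405, ⌊√D⌋ = 20
descent: ρ → (-9,3,11)  [lands on river]
river: ρ → (11,19,-1)
river: ρ → (-1,19,11)
river: ρ → (11,3,-9)
river: ρ → (-9,15,5)
river: ρ → (5,15,-9)
ρ-cycle length = 6 (tail of 1 descent step not counted)

6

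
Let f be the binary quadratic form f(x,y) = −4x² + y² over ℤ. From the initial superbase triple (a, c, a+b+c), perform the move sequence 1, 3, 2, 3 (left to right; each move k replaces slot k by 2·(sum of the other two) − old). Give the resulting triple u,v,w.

start (-4,1,-3) = (f(1,0),f(0,1),f(1,1))
replace slot 1: 2·(1+(-3)) − (-4) = 0 → (0,1,-3)
replace slot 3: 2·(0+1) − (-3) = 5 → (0,1,5)
replace slot 2: 2·(0+5) − 1 = 9 → (0,9,5)
replace slot 3: 2·(0+9) − 5 = 13 → (0,9,13)

0,9,13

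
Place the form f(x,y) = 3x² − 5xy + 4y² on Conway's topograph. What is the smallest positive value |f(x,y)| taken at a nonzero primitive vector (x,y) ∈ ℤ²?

translate: b→1 (≡-5 mod 6), so (3,-5,4)→(3,1,2)
flip: (3,1,2)→(2,-1,3)
reduced (well bottom): (2,-1,3) with a≤c, −a<b≤a
well minimum = a = 2

2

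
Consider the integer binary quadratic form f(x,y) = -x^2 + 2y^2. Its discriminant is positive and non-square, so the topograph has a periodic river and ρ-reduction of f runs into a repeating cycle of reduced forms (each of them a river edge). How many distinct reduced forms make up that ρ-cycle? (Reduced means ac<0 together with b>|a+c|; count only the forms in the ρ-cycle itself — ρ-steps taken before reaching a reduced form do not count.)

D = 8, ⌊√D⌋ = 2
descent: ρ → (2,0,-1)
descent: ρ → (-1,2,1)  [lands on river]
river: ρ → (1,2,-1)
ρ-cycle length = 2 (tail of 2 descent steps not counted)

2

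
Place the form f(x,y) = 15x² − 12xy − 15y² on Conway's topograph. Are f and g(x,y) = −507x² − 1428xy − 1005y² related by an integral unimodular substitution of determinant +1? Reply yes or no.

D₁ = 1044, D₂ = 1044
river cycle of f (length 10): (-15, 12, 15), (15, 18, -12), (-12, 30, 3), (3, 30, -12), (-12, 18, 15), (15, 12, -15), (-15, 18, 12), (12, 30, -3), (-3, 30, 12), (12, 18, -15)
river cycle of g (length 10): (-15, 12, 15), (15, 18, -12), (-12, 30, 3), (3, 30, -12), (-12, 18, 15), (15, 12, -15), (-15, 18, 12), (12, 30, -3), (-3, 30, 12), (12, 18, -15)
cycles coincide ⇒ equivalent

yes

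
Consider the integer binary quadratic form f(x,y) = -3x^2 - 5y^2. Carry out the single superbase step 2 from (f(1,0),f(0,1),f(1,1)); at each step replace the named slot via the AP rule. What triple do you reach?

start (-3,-5,-8) = (f(1,0),f(0,1),f(1,1))
replace slot 2: 2·((-3)+(-8)) − (-5) = -17 → (-3,-17,-8)

-3,-17,-8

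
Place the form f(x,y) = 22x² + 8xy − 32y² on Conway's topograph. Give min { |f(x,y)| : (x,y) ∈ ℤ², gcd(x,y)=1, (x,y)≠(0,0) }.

descent: ρ → (-32,-8,22)
descent: ρ → (22,52,-2)  [lands on river]
river: ρ → (-2,52,22)
river: ρ → (22,36,-18)
river: ρ → (-18,36,22)
closes: descent 2, river 4
min |a| on river = 2

2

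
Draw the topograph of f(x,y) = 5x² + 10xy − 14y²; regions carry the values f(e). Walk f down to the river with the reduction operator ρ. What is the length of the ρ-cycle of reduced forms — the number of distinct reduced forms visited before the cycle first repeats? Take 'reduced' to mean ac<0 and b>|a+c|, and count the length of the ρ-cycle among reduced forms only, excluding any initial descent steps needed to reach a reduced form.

D = 380, ⌊√D⌋ = 19
river: ρ → (-14,18,1)
river: ρ → (1,18,-14)
river: ρ → (-14,10,5)
river: ρ → (5,10,-14)
ρ-cycle length = 4 (tail of 0 descent steps not counted)

4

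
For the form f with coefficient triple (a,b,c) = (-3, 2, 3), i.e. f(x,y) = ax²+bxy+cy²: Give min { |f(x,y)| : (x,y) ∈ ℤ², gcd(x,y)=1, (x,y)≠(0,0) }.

river: ρ → (3,4,-2)
river: ρ → (-2,4,3)
river: ρ → (3,2,-3)
river: ρ → (-3,4,2)
river: ρ → (2,4,-3)
river: ρ → (-3,2,3)
closes: descent 0, river 6
min |a| on river = 2

2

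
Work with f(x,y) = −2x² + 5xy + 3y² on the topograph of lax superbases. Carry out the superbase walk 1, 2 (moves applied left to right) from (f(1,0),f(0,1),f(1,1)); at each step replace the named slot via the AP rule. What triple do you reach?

start (-2,3,6) = (f(1,0),f(0,1),f(1,1))
replace slot 1: 2·(3+6) − (-2) = 20 → (20,3,6)
replace slot 2: 2·(20+6) − 3 = 49 → (20,49,6)

20,49,6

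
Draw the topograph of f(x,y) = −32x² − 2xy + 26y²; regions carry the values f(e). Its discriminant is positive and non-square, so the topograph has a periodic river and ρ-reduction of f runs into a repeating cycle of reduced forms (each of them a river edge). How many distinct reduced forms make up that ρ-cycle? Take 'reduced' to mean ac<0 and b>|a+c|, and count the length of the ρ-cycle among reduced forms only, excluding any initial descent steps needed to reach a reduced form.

D = 3332, ⌊√D⌋ = 57
descent: ρ → (26,54,-4)  [lands on river]
river: ρ → (-4,50,52)
river: ρ → (52,54,-2)
river: ρ → (-2,54,52)
river: ρ → (52,50,-4)
river: ρ → (-4,54,26)
river: ρ → (26,50,-8)
river: ρ → (-8,46,38)
river: ρ → (38,30,-16)
river: ρ → (-16,34,34)
river: ρ → (34,34,-16)
river: ρ → (-16,30,38)
river: ρ → (38,46,-8)
river: ρ → (-8,50,26)
ρ-cycle length = 14 (tail of 1 descent step not counted)

14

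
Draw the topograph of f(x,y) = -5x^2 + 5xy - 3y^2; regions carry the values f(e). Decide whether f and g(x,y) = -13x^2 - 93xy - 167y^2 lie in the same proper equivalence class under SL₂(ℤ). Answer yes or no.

D₁ = -35, D₂ = -35
f is negative-definite; reduce −f:
−f: translate: b→5 (≡-5 mod 10), so (5,-5,3)→(5,5,3)
−f: flip: (5,5,3)→(3,-5,5)
−f: translate: b→1 (≡-5 mod 6), so (3,-5,5)→(3,1,3)
−f: reduced (well bottom): (3,1,3) with a≤c, −a<b≤a
flip sign back: reduced form of f is (-3,-1,-3)
g is negative-definite; reduce −g:
−g: translate: b→-11 (≡93 mod 26), so (13,93,167)→(13,-11,3)
−g: flip: (13,-11,3)→(3,11,13)
−g: translate: b→-1 (≡11 mod 6), so (3,11,13)→(3,-1,3)
−g: flip: (3,-1,3)→(3,1,3)
−g: reduced (well bottom): (3,1,3) with a≤c, −a<b≤a
flip sign back: reduced form of g is (-3,-1,-3)
reduced forms (-3, -1, -3) vs (-3, -1, -3) ⇒ equivalent

yes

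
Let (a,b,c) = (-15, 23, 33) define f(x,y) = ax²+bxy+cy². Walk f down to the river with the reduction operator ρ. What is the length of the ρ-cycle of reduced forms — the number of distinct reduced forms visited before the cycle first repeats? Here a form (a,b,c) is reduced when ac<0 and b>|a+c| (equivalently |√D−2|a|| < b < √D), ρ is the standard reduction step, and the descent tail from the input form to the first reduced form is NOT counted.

D = 2509, ⌊√D⌋ = 50
river: ρ → (33,43,-5)
river: ρ → (-5,47,15)
river: ρ → (15,43,-11)
river: ρ → (-11,45,11)
river: ρ → (11,43,-15)
river: ρ → (-15,47,5)
river: ρ → (5,43,-33)
river: ρ → (-33,23,15)
river: ρ → (15,37,-19)
river: ρ → (-19,39,13)
river: ρ → (13,39,-19)
river: ρ → (-19,37,15)
river: ρ → (15,23,-33)
river: ρ → (-33,43,5)
river: ρ → (5,47,-15)
river: ρ → (-15,43,11)
river: ρ → (11,45,-11)
river: ρ → (-11,43,15)
river: ρ → (15,47,-5)
river: ρ → (-5,43,33)
river: ρ → (33,23,-15)
river: ρ → (-15,37,19)
river: ρ → (19,39,-13)
river: ρ → (-13,39,19)
river: ρ → (19,37,-15)
river: ρ → (-15,23,33)
ρ-cycle length = 26 (tail of 0 descent steps not counted)

26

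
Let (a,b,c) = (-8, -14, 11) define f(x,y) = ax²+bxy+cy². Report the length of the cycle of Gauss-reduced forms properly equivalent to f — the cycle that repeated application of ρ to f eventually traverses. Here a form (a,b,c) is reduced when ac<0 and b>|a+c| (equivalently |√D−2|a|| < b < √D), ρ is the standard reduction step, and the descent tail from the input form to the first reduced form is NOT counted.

D = 548, ⌊√D⌋ = 23
descent: ρ → (11,14,-8)  [lands on river]
river: ρ → (-8,18,7)
river: ρ → (7,10,-16)
river: ρ → (-16,22,1)
river: ρ → (1,22,-16)
river: ρ → (-16,10,7)
river: ρ → (7,18,-8)
river: ρ → (-8,14,11)
river: ρ → (11,8,-11)
river: ρ → (-11,14,8)
river: ρ → (8,18,-7)
river: ρ → (-7,10,16)
river: ρ → (16,22,-1)
river: ρ → (-1,22,16)
river: ρ → (16,10,-7)
river: ρ → (-7,18,8)
river: ρ → (8,14,-11)
river: ρ → (-11,8,11)
ρ-cycle length = 18 (tail of 1 descent step not counted)

18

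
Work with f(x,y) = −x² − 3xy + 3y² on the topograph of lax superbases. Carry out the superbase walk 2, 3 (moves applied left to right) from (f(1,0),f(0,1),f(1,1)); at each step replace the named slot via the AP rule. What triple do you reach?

start (-1,3,-1) = (f(1,0),f(0,1),f(1,1))
replace slot 2: 2·((-1)+(-1)) − 3 = -7 → (-1,-7,-1)
replace slot 3: 2·((-1)+(-7)) − (-1) = -15 → (-1,-7,-15)

-1,-7,-15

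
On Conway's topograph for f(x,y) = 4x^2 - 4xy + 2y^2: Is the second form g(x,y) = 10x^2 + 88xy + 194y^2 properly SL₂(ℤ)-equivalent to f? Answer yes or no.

D₁ = -16, D₂ = -16
f: translate: b→4 (≡-4 mod 8), so (4,-4,2)→(4,4,2)
f: flip: (4,4,2)→(2,-4,4)
f: translate: b→0 (≡-4 mod 4), so (2,-4,4)→(2,0,2)
f: reduced (well bottom): (2,0,2) with a≤c, −a<b≤a
g: translate: b→8 (≡88 mod 20), so (10,88,194)→(10,8,2)
g: flip: (10,8,2)→(2,-8,10)
g: translate: b→0 (≡-8 mod 4), so (2,-8,10)→(2,0,2)
g: reduced (well bottom): (2,0,2) with a≤c, −a<b≤a
reduced forms (2, 0, 2) vs (2, 0, 2) ⇒ equivalent

yes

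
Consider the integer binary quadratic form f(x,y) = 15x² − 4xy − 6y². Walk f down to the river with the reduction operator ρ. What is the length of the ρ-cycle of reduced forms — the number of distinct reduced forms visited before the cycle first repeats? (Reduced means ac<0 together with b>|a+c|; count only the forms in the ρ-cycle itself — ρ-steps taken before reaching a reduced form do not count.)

D = 376, ⌊√D⌋ = 19
descent: ρ → (-6,16,5)  [lands on river]
river: ρ → (5,14,-9)
river: ρ → (-9,4,10)
river: ρ → (10,16,-3)
river: ρ → (-3,14,15)
river: ρ → (15,16,-2)
river: ρ → (-2,16,15)
river: ρ → (15,14,-3)
river: ρ → (-3,16,10)
river: ρ → (10,4,-9)
river: ρ → (-9,14,5)
river: ρ → (5,16,-6)
river: ρ → (-6,8,13)
river: ρ → (13,18,-1)
river: ρ → (-1,18,13)
river: ρ → (13,8,-6)
ρ-cycle length = 16 (tail of 1 descent step not counted)

16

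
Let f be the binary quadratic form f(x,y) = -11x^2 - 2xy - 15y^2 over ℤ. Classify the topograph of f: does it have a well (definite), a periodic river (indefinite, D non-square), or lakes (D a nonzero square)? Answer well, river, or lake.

D = b²−4ac = (-2)² − 4·(-11)·(-15) = -656
D < 0 ⇒ definite ⇒ every region one sign ⇒ single well

well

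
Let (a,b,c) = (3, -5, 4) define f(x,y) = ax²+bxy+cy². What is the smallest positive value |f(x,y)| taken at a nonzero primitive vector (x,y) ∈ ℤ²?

translate: b→1 (≡-5 mod 6), so (3,-5,4)→(3,1,2)
flip: (3,1,2)→(2,-1,3)
reduced (well bottom): (2,-1,3) with a≤c, −a<b≤a
well minimum = a = 2

2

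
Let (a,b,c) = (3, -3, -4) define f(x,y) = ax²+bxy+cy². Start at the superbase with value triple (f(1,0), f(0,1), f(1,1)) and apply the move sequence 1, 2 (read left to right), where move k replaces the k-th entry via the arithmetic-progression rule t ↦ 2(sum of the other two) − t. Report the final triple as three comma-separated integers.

start (3,-4,-4) = (f(1,0),f(0,1),f(1,1))
replace slot 1: 2·((-4)+(-4)) − 3 = -19 → (-19,-4,-4)
replace slot 2: 2·((-19)+(-4)) − (-4) = -42 → (-19,-42,-4)

-19,-42,-4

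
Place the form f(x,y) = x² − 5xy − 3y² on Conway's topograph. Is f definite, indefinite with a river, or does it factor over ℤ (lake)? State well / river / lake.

D = b²−4ac = (-5)² − 4·1·(-3) = 37
D > 0 non-square ⇒ indefinite ⇒ periodic river

river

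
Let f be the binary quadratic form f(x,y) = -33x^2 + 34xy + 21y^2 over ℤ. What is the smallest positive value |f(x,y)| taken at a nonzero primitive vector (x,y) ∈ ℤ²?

river: ρ → (21,50,-17)
river: ρ → (-17,52,18)
river: ρ → (18,56,-11)
river: ρ → (-11,54,23)
river: ρ → (23,38,-27)
river: ρ → (-27,16,34)
river: ρ → (34,52,-9)
river: ρ → (-9,56,22)
river: ρ → (22,32,-33)
river: ρ → (-33,34,21)
closes: descent 0, river 10
min |a| on river = 9

9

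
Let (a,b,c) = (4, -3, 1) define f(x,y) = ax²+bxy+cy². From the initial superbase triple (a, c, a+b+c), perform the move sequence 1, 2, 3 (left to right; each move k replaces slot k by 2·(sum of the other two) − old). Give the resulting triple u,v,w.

start (4,1,2) = (f(1,0),f(0,1),f(1,1))
replace slot 1: 2·(1+2) − 4 = 2 → (2,1,2)
replace slot 2: 2·(2+2) − 1 = 7 → (2,7,2)
replace slot 3: 2·(2+7) − 2 = 16 → (2,7,16)

2,7,16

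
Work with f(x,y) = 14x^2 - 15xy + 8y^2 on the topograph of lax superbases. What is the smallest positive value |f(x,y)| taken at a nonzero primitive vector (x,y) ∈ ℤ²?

translate: b→13 (≡-15 mod 28), so (14,-15,8)→(14,13,7)
flip: (14,13,7)→(7,-13,14)
translate: b→1 (≡-13 mod 14), so (7,-13,14)→(7,1,8)
reduced (well bottom): (7,1,8) with a≤c, −a<b≤a
well minimum = a = 7

7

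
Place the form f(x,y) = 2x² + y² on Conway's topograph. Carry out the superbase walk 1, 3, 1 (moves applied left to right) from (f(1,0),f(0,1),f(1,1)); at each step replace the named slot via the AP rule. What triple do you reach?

start (2,1,3) = (f(1,0),f(0,1),f(1,1))
replace slot 1: 2·(1+3) − 2 = 6 → (6,1,3)
replace slot 3: 2·(6+1) − 3 = 11 → (6,1,11)
replace slot 1: 2·(1+11) − 6 = 18 → (18,1,11)

18,1,11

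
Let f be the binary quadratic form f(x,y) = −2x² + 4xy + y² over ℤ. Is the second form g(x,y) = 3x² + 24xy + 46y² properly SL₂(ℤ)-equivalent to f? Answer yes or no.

D₁ = 24, D₂ = 24
river cycle of f (length 2): (1, 4, -2), (-2, 4, 1)
river cycle of g (length 2): (-2, 4, 1), (1, 4, -2)
cycles coincide ⇒ equivalent

yes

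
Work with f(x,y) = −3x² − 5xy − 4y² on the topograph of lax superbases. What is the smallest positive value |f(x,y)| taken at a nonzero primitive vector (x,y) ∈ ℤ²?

translate: b→-1 (≡5 mod 6), so (3,5,4)→(3,-1,2)
flip: (3,-1,2)→(2,1,3)
reduced (well bottom): (2,1,3) with a≤c, −a<b≤a
well minimum |f| = |-2| = 2 (negative-definite)

2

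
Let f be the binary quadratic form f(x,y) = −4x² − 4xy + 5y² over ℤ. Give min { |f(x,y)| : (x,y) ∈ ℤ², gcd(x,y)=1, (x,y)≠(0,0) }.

descent: ρ → (5,4,-4)  [lands on river]
river: ρ → (-4,4,5)
river: ρ → (5,6,-3)
river: ρ → (-3,6,5)
closes: descent 1, river 4
min |a| on river = 3

3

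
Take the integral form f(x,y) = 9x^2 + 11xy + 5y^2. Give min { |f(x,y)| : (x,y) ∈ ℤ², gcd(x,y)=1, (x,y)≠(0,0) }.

translate: b→-7 (≡11 mod 18), so (9,11,5)→(9,-7,3)
flip: (9,-7,3)→(3,7,9)
translate: b→1 (≡7 mod 6), so (3,7,9)→(3,1,5)
reduced (well bottom): (3,1,5) with a≤c, −a<b≤a
well minimum = a = 3

3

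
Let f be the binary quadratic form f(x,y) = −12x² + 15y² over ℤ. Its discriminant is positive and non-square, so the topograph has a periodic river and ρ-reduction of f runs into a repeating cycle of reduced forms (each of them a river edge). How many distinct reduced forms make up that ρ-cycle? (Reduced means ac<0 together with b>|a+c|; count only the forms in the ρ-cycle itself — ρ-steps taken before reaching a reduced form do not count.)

D = 720, ⌊√D⌋ = 26
descent: ρ → (15,0,-12)
descent: ρ → (-12,24,3)  [lands on river]
river: ρ → (3,24,-12)
ρ-cycle length = 2 (tail of 2 descent steps not counted)

2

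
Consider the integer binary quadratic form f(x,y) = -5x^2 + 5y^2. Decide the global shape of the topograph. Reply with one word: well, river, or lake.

D = b²−4ac = 0² − 4·(-5)·5 = 100
D = 10² is a perfect square ⇒ form factors over ℤ ⇒ lakes

lake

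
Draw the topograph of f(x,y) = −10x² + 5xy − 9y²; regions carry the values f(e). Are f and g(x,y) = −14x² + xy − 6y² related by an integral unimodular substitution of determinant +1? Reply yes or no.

D₁ = -335, D₂ = -335
f is negative-definite; reduce −f:
−f: flip: (10,-5,9)→(9,5,10)
−f: reduced (well bottom): (9,5,10) with a≤c, −a<b≤a
flip sign back: reduced form of f is (-9,-5,-10)
g is negative-definite; reduce −g:
−g: flip: (14,-1,6)→(6,1,14)
−g: reduced (well bottom): (6,1,14) with a≤c, −a<b≤a
flip sign back: reduced form of g is (-6,-1,-14)
reduced forms (-9, -5, -10) vs (-6, -1, -14) ⇒ inequivalent

no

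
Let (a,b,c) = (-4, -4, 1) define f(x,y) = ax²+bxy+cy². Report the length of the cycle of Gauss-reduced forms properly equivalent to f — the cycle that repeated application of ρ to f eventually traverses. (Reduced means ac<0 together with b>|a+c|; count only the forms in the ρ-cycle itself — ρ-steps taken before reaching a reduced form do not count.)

D = 32, ⌊√D⌋ = 5
descent: ρ → (1,4,-4)  [lands on river]
river: ρ → (-4,4,1)
ρ-cycle length = 2 (tail of 1 descent step not counted)

2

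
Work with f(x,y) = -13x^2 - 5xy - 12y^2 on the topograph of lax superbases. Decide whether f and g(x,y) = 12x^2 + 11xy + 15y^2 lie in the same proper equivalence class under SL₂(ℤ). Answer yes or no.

D₁ = -599, D₂ = -599
f is negative-definite; reduce −f:
−f: flip: (13,5,12)→(12,-5,13)
−f: reduced (well bottom): (12,-5,13) with a≤c, −a<b≤a
flip sign back: reduced form of f is (-12,5,-13)
g: reduced (well bottom): (12,11,15) with a≤c, −a<b≤a
reduced forms (-12, 5, -13) vs (12, 11, 15) ⇒ inequivalent

no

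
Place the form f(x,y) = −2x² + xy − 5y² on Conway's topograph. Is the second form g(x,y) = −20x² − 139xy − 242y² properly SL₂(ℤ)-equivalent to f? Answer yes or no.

D₁ = -39, D₂ = -39
f is negative-definite; reduce −f:
−f: reduced (well bottom): (2,-1,5) with a≤c, −a<b≤a
flip sign back: reduced form of f is (-2,1,-5)
g is negative-definite; reduce −g:
−g: translate: b→19 (≡139 mod 40), so (20,139,242)→(20,19,5)
−g: flip: (20,19,5)→(5,-19,20)
−g: translate: b→1 (≡-19 mod 10), so (5,-19,20)→(5,1,2)
−g: flip: (5,1,2)→(2,-1,5)
−g: reduced (well bottom): (2,-1,5) with a≤c, −a<b≤a
flip sign back: reduced form of g is (-2,1,-5)
reduced forms (-2, 1, -5) vs (-2, 1, -5) ⇒ equivalent

yes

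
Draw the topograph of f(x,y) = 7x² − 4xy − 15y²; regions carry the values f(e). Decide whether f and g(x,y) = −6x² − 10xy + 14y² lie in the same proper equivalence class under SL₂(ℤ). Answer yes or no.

D₁ = 436, D₂ = 436
river cycle of f (length 30): (7, 10, -12), (-12, 14, 5), (5, 16, -9), (-9, 20, 1), (1, 20, -9), (-9, 16, 5), (5, 14, -12), (-12, 10, 7), (7, 18, -4), (-4, 14, 15), … (20 more)
river cycle of g (length 14): (14, 10, -6), (-6, 14, 10), (10, 6, -10), (-10, 14, 6), (6, 10, -14), (-14, 18, 2), (2, 18, -14), (-14, 10, 6), (6, 14, -10), (-10, 6, 10), … (4 more)
cycles differ ⇒ inequivalent

no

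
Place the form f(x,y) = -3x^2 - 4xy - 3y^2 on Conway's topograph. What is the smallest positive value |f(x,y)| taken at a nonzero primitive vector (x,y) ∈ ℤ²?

translate: b→-2 (≡4 mod 6), so (3,4,3)→(3,-2,2)
flip: (3,-2,2)→(2,2,3)
reduced (well bottom): (2,2,3) with a≤c, −a<b≤a
well minimum |f| = |-2| = 2 (negative-definite)

2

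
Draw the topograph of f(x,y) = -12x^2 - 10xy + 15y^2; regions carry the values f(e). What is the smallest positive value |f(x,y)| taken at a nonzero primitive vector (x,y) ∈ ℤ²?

descent: ρ → (15,10,-12)  [lands on river]
river: ρ → (-12,14,13)
river: ρ → (13,12,-13)
river: ρ → (-13,14,12)
river: ρ → (12,10,-15)
river: ρ → (-15,20,7)
river: ρ → (7,22,-12)
river: ρ → (-12,26,3)
river: ρ → (3,28,-3)
river: ρ → (-3,26,12)
river: ρ → (12,22,-7)
river: ρ → (-7,20,15)
closes: descent 1, river 12
min |a| on river = 3

3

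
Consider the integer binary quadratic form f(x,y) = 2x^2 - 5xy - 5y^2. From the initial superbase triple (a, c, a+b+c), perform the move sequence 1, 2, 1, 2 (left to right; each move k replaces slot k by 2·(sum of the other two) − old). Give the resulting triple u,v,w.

start (2,-5,-8) = (f(1,0),f(0,1),f(1,1))
replace slot 1: 2·((-5)+(-8)) − 2 = -28 → (-28,-5,-8)
replace slot 2: 2·((-28)+(-8)) − (-5) = -67 → (-28,-67,-8)
replace slot 1: 2·((-67)+(-8)) − (-28) = -122 → (-122,-67,-8)
replace slot 2: 2·((-122)+(-8)) − (-67) = -193 → (-122,-193,-8)

-122,-193,-8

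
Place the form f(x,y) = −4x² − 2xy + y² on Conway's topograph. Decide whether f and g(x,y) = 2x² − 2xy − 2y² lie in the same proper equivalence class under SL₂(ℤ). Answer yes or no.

D₁ = 20, D₂ = 20
river cycle of f (length 2): (1, 4, -1), (-1, 4, 1)
river cycle of g (length 2): (-2, 2, 2), (2, 2, -2)
cycles differ ⇒ inequivalent

no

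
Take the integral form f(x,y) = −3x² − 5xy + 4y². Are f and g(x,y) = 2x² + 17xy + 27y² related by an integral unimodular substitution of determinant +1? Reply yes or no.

D₁ = 73, D₂ = 73
river cycle of f (length 18): (4, 5, -3), (-3, 7, 2), (2, 5, -6), (-6, 7, 1), (1, 7, -6), (-6, 5, 2), (2, 7, -3), (-3, 5, 4), (4, 3, -4), (-4, 5, 3), … (8 more)
river cycle of g (length 18): (2, 5, -6), (-6, 7, 1), (1, 7, -6), (-6, 5, 2), (2, 7, -3), (-3, 5, 4), (4, 3, -4), (-4, 5, 3), (3, 7, -2), (-2, 5, 6), … (8 more)
cycles coincide ⇒ equivalent

yes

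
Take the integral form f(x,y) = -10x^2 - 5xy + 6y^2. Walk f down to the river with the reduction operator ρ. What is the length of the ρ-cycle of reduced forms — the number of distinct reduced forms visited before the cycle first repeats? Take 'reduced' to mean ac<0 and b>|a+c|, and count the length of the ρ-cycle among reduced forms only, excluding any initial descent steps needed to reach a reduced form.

D = 265, ⌊√D⌋ = 16
descent: ρ → (6,5,-10)  [lands on river]
river: ρ → (-10,15,1)
river: ρ → (1,15,-10)
river: ρ → (-10,5,6)
river: ρ → (6,7,-9)
river: ρ → (-9,11,4)
river: ρ → (4,13,-6)
river: ρ → (-6,11,6)
river: ρ → (6,13,-4)
river: ρ → (-4,11,9)
river: ρ → (9,7,-6)
river: ρ → (-6,5,10)
river: ρ → (10,15,-1)
river: ρ → (-1,15,10)
river: ρ → (10,5,-6)
river: ρ → (-6,7,9)
river: ρ → (9,11,-4)
river: ρ → (-4,13,6)
river: ρ → (6,11,-6)
river: ρ → (-6,13,4)
river: ρ → (4,11,-9)
river: ρ → (-9,7,6)
ρ-cycle length = 22 (tail of 1 descent step not counted)

22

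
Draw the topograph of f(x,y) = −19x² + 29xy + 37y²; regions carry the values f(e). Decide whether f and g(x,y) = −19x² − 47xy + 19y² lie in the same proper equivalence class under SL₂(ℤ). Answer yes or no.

D₁ = 3653, D₂ = 3653
river cycle of f (length 18): (37, 45, -11), (-11, 43, 41), (41, 39, -13), (-13, 39, 41), (41, 43, -11), (-11, 45, 37), (37, 29, -19), (-19, 47, 19), (19, 29, -37), (-37, 45, 11), … (8 more)
river cycle of g (length 18): (19, 47, -19), (-19, 29, 37), (37, 45, -11), (-11, 43, 41), (41, 39, -13), (-13, 39, 41), (41, 43, -11), (-11, 45, 37), (37, 29, -19), (-19, 47, 19), … (8 more)
cycles coincide ⇒ equivalent

yes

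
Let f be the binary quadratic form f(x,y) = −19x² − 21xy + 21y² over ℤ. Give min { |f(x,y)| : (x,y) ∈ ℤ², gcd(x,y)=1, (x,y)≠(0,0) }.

descent: ρ → (21,21,-19)  [lands on river]
river: ρ → (-19,17,23)
river: ρ → (23,29,-13)
river: ρ → (-13,23,29)
river: ρ → (29,35,-7)
river: ρ → (-7,35,29)
river: ρ → (29,23,-13)
river: ρ → (-13,29,23)
river: ρ → (23,17,-19)
river: ρ → (-19,21,21)
closes: descent 1, river 10
min |a| on river = 7

7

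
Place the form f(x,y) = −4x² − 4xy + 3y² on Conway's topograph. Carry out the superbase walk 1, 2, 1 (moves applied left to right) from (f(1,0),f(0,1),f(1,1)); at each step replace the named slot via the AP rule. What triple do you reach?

start (-4,3,-5) = (f(1,0),f(0,1),f(1,1))
replace slot 1: 2·(3+(-5)) − (-4) = 0 → (0,3,-5)
replace slot 2: 2·(0+(-5)) − 3 = -13 → (0,-13,-5)
replace slot 1: 2·((-13)+(-5)) − 0 = -36 → (-36,-13,-5)

-36,-13,-5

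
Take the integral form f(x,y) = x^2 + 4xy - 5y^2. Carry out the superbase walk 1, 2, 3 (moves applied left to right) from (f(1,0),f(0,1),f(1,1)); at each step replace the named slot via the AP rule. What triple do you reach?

start (1,-5,0) = (f(1,0),f(0,1),f(1,1))
replace slot 1: 2·((-5)+0) − 1 = -11 → (-11,-5,0)
replace slot 2: 2·((-11)+0) − (-5) = -17 → (-11,-17,0)
replace slot 3: 2·((-11)+(-17)) − 0 = -56 → (-11,-17,-56)

-11,-17,-56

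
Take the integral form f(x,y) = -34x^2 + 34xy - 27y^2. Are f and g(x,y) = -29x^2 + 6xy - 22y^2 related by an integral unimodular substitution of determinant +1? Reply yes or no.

D₁ = -2516, D₂ = -2516
f is negative-definite; reduce −f:
−f: translate: b→34 (≡-34 mod 68), so (34,-34,27)→(34,34,27)
−f: flip: (34,34,27)→(27,-34,34)
−f: translate: b→20 (≡-34 mod 54), so (27,-34,34)→(27,20,27)
−f: reduced (well bottom): (27,20,27) with a≤c, −a<b≤a
flip sign back: reduced form of f is (-27,-20,-27)
g is negative-definite; reduce −g:
−g: flip: (29,-6,22)→(22,6,29)
−g: reduced (well bottom): (22,6,29) with a≤c, −a<b≤a
flip sign back: reduced form of g is (-22,-6,-29)
reduced forms (-27, -20, -27) vs (-22, -6, -29) ⇒ inequivalent

no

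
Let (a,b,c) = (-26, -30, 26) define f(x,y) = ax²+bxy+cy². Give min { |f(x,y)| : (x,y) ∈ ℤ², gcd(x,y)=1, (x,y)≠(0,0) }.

descent: ρ → (26,30,-26)  [lands on river]
river: ρ → (-26,22,30)
river: ρ → (30,38,-18)
river: ρ → (-18,34,34)
river: ρ → (34,34,-18)
river: ρ → (-18,38,30)
river: ρ → (30,22,-26)
river: ρ → (-26,30,26)
river: ρ → (26,22,-30)
river: ρ → (-30,38,18)
river: ρ → (18,34,-34)
river: ρ → (-34,34,18)
river: ρ → (18,38,-30)
river: ρ → (-30,22,26)
closes: descent 1, river 14
min |a| on river = 18

18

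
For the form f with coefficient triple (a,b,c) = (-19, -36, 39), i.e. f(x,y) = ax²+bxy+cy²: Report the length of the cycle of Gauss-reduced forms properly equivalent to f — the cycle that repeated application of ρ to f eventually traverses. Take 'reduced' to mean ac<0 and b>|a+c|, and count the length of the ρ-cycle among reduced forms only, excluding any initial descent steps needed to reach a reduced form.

D = 4260, ⌊√D⌋ = 65
descent: ρ → (39,36,-19)  [lands on river]
river: ρ → (-19,40,35)
river: ρ → (35,30,-24)
river: ρ → (-24,18,41)
river: ρ → (41,64,-1)
river: ρ → (-1,64,41)
river: ρ → (41,18,-24)
river: ρ → (-24,30,35)
river: ρ → (35,40,-19)
river: ρ → (-19,36,39)
river: ρ → (39,42,-16)
river: ρ → (-16,54,21)
river: ρ → (21,30,-40)
river: ρ → (-40,50,11)
river: ρ → (11,60,-15)
river: ρ → (-15,60,11)
river: ρ → (11,50,-40)
river: ρ → (-40,30,21)
river: ρ → (21,54,-16)
river: ρ → (-16,42,39)
ρ-cycle length = 20 (tail of 1 descent step not counted)

20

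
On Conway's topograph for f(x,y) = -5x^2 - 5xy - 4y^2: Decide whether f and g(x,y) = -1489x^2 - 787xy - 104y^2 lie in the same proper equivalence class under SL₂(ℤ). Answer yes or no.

D₁ = -55, D₂ = -55
f is negative-definite; reduce −f:
−f: flip: (5,5,4)→(4,-5,5)
−f: translate: b→3 (≡-5 mod 8), so (4,-5,5)→(4,3,4)
−f: reduced (well bottom): (4,3,4) with a≤c, −a<b≤a
flip sign back: reduced form of f is (-4,-3,-4)
g is negative-definite; reduce −g:
−g: flip: (1489,787,104)→(104,-787,1489)
−g: translate: b→45 (≡-787 mod 208), so (104,-787,1489)→(104,45,5)
−g: flip: (104,45,5)→(5,-45,104)
−g: translate: b→5 (≡-45 mod 10), so (5,-45,104)→(5,5,4)
−g: flip: (5,5,4)→(4,-5,5)
−g: translate: b→3 (≡-5 mod 8), so (4,-5,5)→(4,3,4)
−g: reduced (well bottom): (4,3,4) with a≤c, −a<b≤a
flip sign back: reduced form of g is (-4,-3,-4)
reduced forms (-4, -3, -4) vs (-4, -3, -4) ⇒ equivalent

yes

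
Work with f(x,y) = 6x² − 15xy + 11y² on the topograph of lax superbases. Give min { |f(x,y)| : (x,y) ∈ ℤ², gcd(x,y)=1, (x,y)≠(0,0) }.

translate: b→-3 (≡-15 mod 12), so (6,-15,11)→(6,-3,2)
flip: (6,-3,2)→(2,3,6)
translate: b→-1 (≡3 mod 4), so (2,3,6)→(2,-1,5)
reduced (well bottom): (2,-1,5) with a≤c, −a<b≤a
well minimum = a = 2

2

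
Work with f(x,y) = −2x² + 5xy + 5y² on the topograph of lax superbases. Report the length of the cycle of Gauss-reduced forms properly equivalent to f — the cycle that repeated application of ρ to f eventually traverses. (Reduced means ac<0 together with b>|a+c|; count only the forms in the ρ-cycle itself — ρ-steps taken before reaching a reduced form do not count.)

D = 65, ⌊√D⌋ = 8
river: ρ → (5,5,-2)
river: ρ → (-2,7,2)
river: ρ → (2,5,-5)
river: ρ → (-5,5,2)
river: ρ → (2,7,-2)
river: ρ → (-2,5,5)
ρ-cycle length = 6 (tail of 0 descent steps not counted)

6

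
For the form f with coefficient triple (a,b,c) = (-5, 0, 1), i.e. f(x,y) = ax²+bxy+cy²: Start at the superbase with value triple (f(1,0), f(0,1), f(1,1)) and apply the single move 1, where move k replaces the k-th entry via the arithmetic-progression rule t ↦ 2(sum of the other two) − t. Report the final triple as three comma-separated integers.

start (-5,1,-4) = (f(1,0),f(0,1),f(1,1))
replace slot 1: 2·(1+(-4)) − (-5) = -1 → (-1,1,-4)

-1,1,-4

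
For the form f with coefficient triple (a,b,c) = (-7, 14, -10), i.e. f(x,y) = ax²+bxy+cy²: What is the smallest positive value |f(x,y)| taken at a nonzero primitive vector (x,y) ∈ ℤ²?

translate: b→0 (≡-14 mod 14), so (7,-14,10)→(7,0,3)
flip: (7,0,3)→(3,0,7)
reduced (well bottom): (3,0,7) with a≤c, −a<b≤a
well minimum |f| = |-3| = 3 (negative-definite)

3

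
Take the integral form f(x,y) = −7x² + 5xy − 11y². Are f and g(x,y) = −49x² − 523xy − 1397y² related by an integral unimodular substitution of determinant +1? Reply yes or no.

D₁ = -283, D₂ = -283
f is negative-definite; reduce −f:
−f: reduced (well bottom): (7,-5,11) with a≤c, −a<b≤a
flip sign back: reduced form of f is (-7,5,-11)
g is negative-definite; reduce −g:
−g: translate: b→33 (≡523 mod 98), so (49,523,1397)→(49,33,7)
−g: flip: (49,33,7)→(7,-33,49)
−g: translate: b→-5 (≡-33 mod 14), so (7,-33,49)→(7,-5,11)
−g: reduced (well bottom): (7,-5,11) with a≤c, −a<b≤a
flip sign back: reduced form of g is (-7,5,-11)
reduced forms (-7, 5, -11) vs (-7, 5, -11) ⇒ equivalent

yes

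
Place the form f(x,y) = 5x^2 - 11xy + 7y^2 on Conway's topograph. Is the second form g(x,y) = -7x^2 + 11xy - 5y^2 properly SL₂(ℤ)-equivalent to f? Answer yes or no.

D₁ = -19, D₂ = -19
f: translate: b→-1 (≡-11 mod 10), so (5,-11,7)→(5,-1,1)
f: flip: (5,-1,1)→(1,1,5)
f: reduced (well bottom): (1,1,5) with a≤c, −a<b≤a
g is negative-definite; reduce −g:
−g: translate: b→3 (≡-11 mod 14), so (7,-11,5)→(7,3,1)
−g: flip: (7,3,1)→(1,-3,7)
−g: translate: b→1 (≡-3 mod 2), so (1,-3,7)→(1,1,5)
−g: reduced (well bottom): (1,1,5) with a≤c, −a<b≤a
flip sign back: reduced form of g is (-1,-1,-5)
reduced forms (1, 1, 5) vs (-1, -1, -5) ⇒ inequivalent

no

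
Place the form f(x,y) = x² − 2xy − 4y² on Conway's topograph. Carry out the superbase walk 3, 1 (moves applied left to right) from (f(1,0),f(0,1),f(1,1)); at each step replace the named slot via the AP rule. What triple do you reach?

start (1,-4,-5) = (f(1,0),f(0,1),f(1,1))
replace slot 3: 2·(1+(-4)) − (-5) = -1 → (1,-4,-1)
replace slot 1: 2·((-4)+(-1)) − 1 = -11 → (-11,-4,-1)

-11,-4,-1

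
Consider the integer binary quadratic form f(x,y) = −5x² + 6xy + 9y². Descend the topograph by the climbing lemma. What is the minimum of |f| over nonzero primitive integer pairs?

river: ρ → (9,12,-2)
river: ρ → (-2,12,9)
river: ρ → (9,6,-5)
river: ρ → (-5,14,1)
river: ρ → (1,14,-5)
river: ρ → (-5,6,9)
closes: descent 0, river 6
min |a| on river = 1

1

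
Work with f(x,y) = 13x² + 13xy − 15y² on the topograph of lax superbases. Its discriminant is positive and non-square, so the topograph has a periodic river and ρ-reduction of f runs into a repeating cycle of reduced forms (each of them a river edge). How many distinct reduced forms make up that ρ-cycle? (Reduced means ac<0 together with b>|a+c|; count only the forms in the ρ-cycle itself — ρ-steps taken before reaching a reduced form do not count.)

D = 949, ⌊√D⌋ = 30
river: ρ → (-15,17,11)
river: ρ → (11,27,-5)
river: ρ → (-5,23,21)
river: ρ → (21,19,-7)
river: ρ → (-7,23,15)
river: ρ → (15,7,-15)
river: ρ → (-15,23,7)
river: ρ → (7,19,-21)
river: ρ → (-21,23,5)
river: ρ → (5,27,-11)
river: ρ → (-11,17,15)
river: ρ → (15,13,-13)
river: ρ → (-13,13,15)
river: ρ → (15,17,-11)
river: ρ → (-11,27,5)
river: ρ → (5,23,-21)
river: ρ → (-21,19,7)
river: ρ → (7,23,-15)
river: ρ → (-15,7,15)
river: ρ → (15,23,-7)
river: ρ → (-7,19,21)
river: ρ → (21,23,-5)
river: ρ → (-5,27,11)
river: ρ → (11,17,-15)
river: ρ → (-15,13,13)
river: ρ → (13,13,-15)
ρ-cycle length = 26 (tail of 0 descent steps not counted)

26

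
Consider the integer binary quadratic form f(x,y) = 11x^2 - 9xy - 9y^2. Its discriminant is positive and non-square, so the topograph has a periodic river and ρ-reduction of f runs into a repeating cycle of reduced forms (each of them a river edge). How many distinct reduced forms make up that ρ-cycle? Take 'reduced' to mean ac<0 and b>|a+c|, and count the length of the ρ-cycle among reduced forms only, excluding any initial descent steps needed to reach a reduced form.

D = 477, ⌊√D⌋ = 21
descent: ρ → (-9,9,11)  [lands on river]
river: ρ → (11,13,-7)
river: ρ → (-7,15,9)
river: ρ → (9,21,-1)
river: ρ → (-1,21,9)
river: ρ → (9,15,-7)
river: ρ → (-7,13,11)
river: ρ → (11,9,-9)
ρ-cycle length = 8 (tail of 1 descent step not counted)

8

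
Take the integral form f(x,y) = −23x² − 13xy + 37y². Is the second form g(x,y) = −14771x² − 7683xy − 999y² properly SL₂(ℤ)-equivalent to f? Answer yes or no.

D₁ = 3573, D₂ = 3573
river cycle of f (length 18): (-23, 33, 27), (27, 21, -29), (-29, 37, 19), (19, 39, -27), (-27, 15, 31), (31, 47, -11), (-11, 41, 43), (43, 45, -9), (-9, 45, 43), (43, 41, -11), … (8 more)
river cycle of g (length 18): (-23, 33, 27), (27, 21, -29), (-29, 37, 19), (19, 39, -27), (-27, 15, 31), (31, 47, -11), (-11, 41, 43), (43, 45, -9), (-9, 45, 43), (43, 41, -11), … (8 more)
cycles coincide ⇒ equivalent

yes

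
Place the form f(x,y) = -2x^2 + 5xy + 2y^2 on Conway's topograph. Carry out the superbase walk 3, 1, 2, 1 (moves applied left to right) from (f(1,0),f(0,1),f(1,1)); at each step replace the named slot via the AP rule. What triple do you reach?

start (-2,2,5) = (f(1,0),f(0,1),f(1,1))
replace slot 3: 2·((-2)+2) − 5 = -5 → (-2,2,-5)
replace slot 1: 2·(2+(-5)) − (-2) = -4 → (-4,2,-5)
replace slot 2: 2·((-4)+(-5)) − 2 = -20 → (-4,-20,-5)
replace slot 1: 2·((-20)+(-5)) − (-4) = -46 → (-46,-20,-5)

-46,-20,-5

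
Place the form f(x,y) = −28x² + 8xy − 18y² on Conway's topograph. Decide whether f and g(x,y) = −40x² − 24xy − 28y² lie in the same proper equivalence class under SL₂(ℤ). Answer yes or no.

D₁ = -1952, D₂ = -3904
discriminants differ ⇒ not SL₂(ℤ)-equivalent

no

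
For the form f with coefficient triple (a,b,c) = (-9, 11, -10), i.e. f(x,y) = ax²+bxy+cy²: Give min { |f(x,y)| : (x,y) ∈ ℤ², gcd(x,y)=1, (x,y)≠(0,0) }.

translate: b→7 (≡-11 mod 18), so (9,-11,10)→(9,7,8)
flip: (9,7,8)→(8,-7,9)
reduced (well bottom): (8,-7,9) with a≤c, −a<b≤a
well minimum |f| = |-8| = 8 (negative-definite)

8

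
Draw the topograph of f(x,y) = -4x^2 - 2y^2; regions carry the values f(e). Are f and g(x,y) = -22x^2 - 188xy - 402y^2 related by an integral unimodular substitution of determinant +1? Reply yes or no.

D₁ = -32, D₂ = -32
f is negative-definite; reduce −f:
−f: flip: (4,0,2)→(2,0,4)
−f: reduced (well bottom): (2,0,4) with a≤c, −a<b≤a
flip sign back: reduced form of f is (-2,0,-4)
g is negative-definite; reduce −g:
−g: translate: b→12 (≡188 mod 44), so (22,188,402)→(22,12,2)
−g: flip: (22,12,2)→(2,-12,22)
−g: translate: b→0 (≡-12 mod 4), so (2,-12,22)→(2,0,4)
−g: reduced (well bottom): (2,0,4) with a≤c, −a<b≤a
flip sign back: reduced form of g is (-2,0,-4)
reduced forms (-2, 0, -4) vs (-2, 0, -4) ⇒ equivalent

yes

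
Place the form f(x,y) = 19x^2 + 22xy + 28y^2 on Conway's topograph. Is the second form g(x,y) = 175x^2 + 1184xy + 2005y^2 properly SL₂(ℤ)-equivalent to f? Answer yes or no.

D₁ = -1644, D₂ = -1644
f: translate: b→-16 (≡22 mod 38), so (19,22,28)→(19,-16,25)
f: reduced (well bottom): (19,-16,25) with a≤c, −a<b≤a
g: translate: b→134 (≡1184 mod 350), so (175,1184,2005)→(175,134,28)
g: flip: (175,134,28)→(28,-134,175)
g: translate: b→-22 (≡-134 mod 56), so (28,-134,175)→(28,-22,19)
g: flip: (28,-22,19)→(19,22,28)
g: translate: b→-16 (≡22 mod 38), so (19,22,28)→(19,-16,25)
g: reduced (well bottom): (19,-16,25) with a≤c, −a<b≤a
reduced forms (19, -16, 25) vs (19, -16, 25) ⇒ equivalent

yes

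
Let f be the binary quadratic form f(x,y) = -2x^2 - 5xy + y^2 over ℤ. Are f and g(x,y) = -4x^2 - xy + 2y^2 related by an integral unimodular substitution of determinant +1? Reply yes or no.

D₁ = 33, D₂ = 33
river cycle of f (length 4): (1, 5, -2), (-2, 3, 3), (3, 3, -2), (-2, 5, 1)
river cycle of g (length 4): (2, 5, -1), (-1, 5, 2), (2, 3, -3), (-3, 3, 2)
cycles differ ⇒ inequivalent

no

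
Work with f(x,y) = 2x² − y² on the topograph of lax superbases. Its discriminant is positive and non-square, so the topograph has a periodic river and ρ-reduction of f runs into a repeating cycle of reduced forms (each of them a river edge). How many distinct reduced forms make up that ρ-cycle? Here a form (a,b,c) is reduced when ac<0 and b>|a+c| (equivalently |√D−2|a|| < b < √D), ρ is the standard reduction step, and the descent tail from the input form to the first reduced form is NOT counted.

D = 8, ⌊√D⌋ = 2
descent: ρ → (-1,2,1)  [lands on river]
river: ρ → (1,2,-1)
ρ-cycle length = 2 (tail of 1 descent step not counted)

2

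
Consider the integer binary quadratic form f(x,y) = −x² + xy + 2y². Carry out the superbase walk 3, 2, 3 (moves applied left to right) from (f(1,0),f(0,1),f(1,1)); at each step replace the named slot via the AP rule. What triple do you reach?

start (-1,2,2) = (f(1,0),f(0,1),f(1,1))
replace slot 3: 2·((-1)+2) − 2 = 0 → (-1,2,0)
replace slot 2: 2·((-1)+0) − 2 = -4 → (-1,-4,0)
replace slot 3: 2·((-1)+(-4)) − 0 = -10 → (-1,-4,-10)

-1,-4,-10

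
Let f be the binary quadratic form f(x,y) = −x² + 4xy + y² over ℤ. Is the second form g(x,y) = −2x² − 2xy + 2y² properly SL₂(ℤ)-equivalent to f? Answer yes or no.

D₁ = 20, D₂ = 20
river cycle of f (length 2): (1, 4, -1), (-1, 4, 1)
river cycle of g (length 2): (2, 2, -2), (-2, 2, 2)
cycles differ ⇒ inequivalent

no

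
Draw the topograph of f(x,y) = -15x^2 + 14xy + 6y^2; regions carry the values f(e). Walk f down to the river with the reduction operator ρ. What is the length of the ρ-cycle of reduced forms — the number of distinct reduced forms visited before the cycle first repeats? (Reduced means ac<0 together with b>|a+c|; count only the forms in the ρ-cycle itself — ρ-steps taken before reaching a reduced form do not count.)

D = 556, ⌊√D⌋ = 23
river: ρ → (6,22,-3)
river: ρ → (-3,20,13)
river: ρ → (13,6,-10)
river: ρ → (-10,14,9)
river: ρ → (9,22,-2)
river: ρ → (-2,22,9)
river: ρ → (9,14,-10)
river: ρ → (-10,6,13)
river: ρ → (13,20,-3)
river: ρ → (-3,22,6)
river: ρ → (6,14,-15)
river: ρ → (-15,16,5)
river: ρ → (5,14,-18)
river: ρ → (-18,22,1)
river: ρ → (1,22,-18)
river: ρ → (-18,14,5)
river: ρ → (5,16,-15)
river: ρ → (-15,14,6)
ρ-cycle length = 18 (tail of 0 descent steps not counted)

18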